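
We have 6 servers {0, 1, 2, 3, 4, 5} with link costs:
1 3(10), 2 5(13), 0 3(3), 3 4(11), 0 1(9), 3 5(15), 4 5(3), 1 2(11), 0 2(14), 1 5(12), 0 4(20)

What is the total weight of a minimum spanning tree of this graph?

37

Sort edges by weight, then run Kruskal:
0 3 (3): add. Components now {0,3} {1} {2} {4} {5}
4 5 (3): add. Components now {0,3} {1} {2} {4,5}
0 1 (9): add. Components now {0,1,3} {2} {4,5}
1 3 (10): skip — 1 and 3 already connected.
1 2 (11): add. Components now {0,1,2,3} {4,5}
3 4 (11): add. Components now {0,1,2,3,4,5}
MST edges: 0 3, 4 5, 0 1, 1 2, 3 4; total weight 3+3+9+11+11 = 37.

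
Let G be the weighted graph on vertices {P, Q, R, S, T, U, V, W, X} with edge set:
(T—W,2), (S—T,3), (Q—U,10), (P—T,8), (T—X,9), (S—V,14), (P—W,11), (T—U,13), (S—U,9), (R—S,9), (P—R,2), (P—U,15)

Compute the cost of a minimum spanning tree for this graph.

57

Kruskal: consider edges lightest-first.
P—R (2): add — endpoints in different components.
T—W (2): add — endpoints in different components.
S—T (3): add — endpoints in different components.
P—T (8): add — endpoints in different components.
R—S (9): skip — S and R already connected.
S—U (9): add — endpoints in different components.
T—X (9): add — endpoints in different components.
Q—U (10): add — endpoints in different components.
P—W (11): skip — P and W already connected.
T—U (13): skip — U and T already connected.
S—V (14): add — endpoints in different components.
MST edges: P—R, T—W, S—T, P—T, S—U, T—X, Q—U, S—V; total weight 2+2+3+8+9+9+10+14 = 57.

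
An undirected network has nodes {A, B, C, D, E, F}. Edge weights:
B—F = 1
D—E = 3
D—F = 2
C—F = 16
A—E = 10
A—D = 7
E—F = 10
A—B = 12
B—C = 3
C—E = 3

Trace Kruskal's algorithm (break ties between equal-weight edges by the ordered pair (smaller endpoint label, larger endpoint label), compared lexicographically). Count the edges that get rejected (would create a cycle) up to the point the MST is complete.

Sort edges by weight, then run Kruskal:
B—F (1): add. Components now {A} {B,F} {C} {D} {E}
D—F (2): add. Components now {A} {B,D,F} {C} {E}
B—C (3): add. Components now {A} {B,C,D,F} {E}
C—E (3): add. Components now {A} {B,C,D,E,F}
D—E (3): skip — D and E already connected.
A—D (7): add. Components now {A,B,C,D,E,F}
Edges rejected before the tree was complete: 1.

1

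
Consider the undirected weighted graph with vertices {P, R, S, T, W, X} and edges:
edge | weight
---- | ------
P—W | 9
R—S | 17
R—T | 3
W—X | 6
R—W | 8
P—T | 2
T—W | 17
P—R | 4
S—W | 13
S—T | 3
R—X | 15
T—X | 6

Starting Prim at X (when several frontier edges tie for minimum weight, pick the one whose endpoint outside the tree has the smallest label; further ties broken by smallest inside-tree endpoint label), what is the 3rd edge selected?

R-T

Prim's algorithm from X:
Step 1: frontier [T—X 6, W—X 6, R—X 15] → take T—X (6); add T.
Step 2: frontier [P—T 2, R—T 3, S—T 3, T—W 17, W—X 6, R—X 15] → take P—T (2); add P.
Step 3: frontier [P—R 4, P—W 9, R—T 3, S—T 3, T—W 17, W—X 6, R—X 15] → take R—T (3); add R.
Step 4: frontier [P—W 9, R—W 8, R—S 17, S—T 3, T—W 17, W—X 6] → take S—T (3); add S.
Step 5: frontier [P—W 9, R—W 8, S—W 13, T—W 17, W—X 6] → take W—X (6); add W.
The 3rd edge added is R—T.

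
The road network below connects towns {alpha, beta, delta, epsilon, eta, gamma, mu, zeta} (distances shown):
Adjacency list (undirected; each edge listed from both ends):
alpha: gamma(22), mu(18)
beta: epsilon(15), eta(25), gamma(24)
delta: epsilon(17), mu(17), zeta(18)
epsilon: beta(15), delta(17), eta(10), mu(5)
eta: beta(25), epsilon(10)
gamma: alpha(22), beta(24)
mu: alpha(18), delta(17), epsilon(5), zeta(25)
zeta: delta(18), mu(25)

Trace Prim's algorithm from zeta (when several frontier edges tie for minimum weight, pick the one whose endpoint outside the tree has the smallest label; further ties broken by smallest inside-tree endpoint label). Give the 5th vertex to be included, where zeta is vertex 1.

eta

Prim's algorithm from zeta:
Step 1: cheapest edge leaving the tree is delta zeta (18); add delta.
Step 2: cheapest edge leaving the tree is delta epsilon (17); add epsilon.
Step 3: cheapest edge leaving the tree is epsilon mu (5); add mu.
Step 4: cheapest edge leaving the tree is epsilon eta (10); add eta.
Step 5: cheapest edge leaving the tree is beta epsilon (15); add beta.
Step 6: cheapest edge leaving the tree is alpha mu (18); add alpha.
Step 7: cheapest edge leaving the tree is alpha gamma (22); add gamma.
Vertex order: zeta, delta, epsilon, mu, eta, beta, alpha, gamma. The 5th vertex is eta.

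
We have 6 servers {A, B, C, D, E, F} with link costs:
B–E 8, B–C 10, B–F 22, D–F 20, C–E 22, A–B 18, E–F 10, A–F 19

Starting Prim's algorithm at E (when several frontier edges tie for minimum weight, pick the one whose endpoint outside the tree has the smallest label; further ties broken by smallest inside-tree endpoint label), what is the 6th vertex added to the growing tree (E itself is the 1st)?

Prim, starting at E.
Step 1: frontier [B–E 8, E–F 10, C–E 22] → take B–E (8); add B.
Step 2: frontier [B–C 10, A–B 18, B–F 22, E–F 10, C–E 22] → take B–C (10); add C.
Step 3: frontier [A–B 18, B–F 22, E–F 10] → take E–F (10); add F.
Step 4: frontier [A–B 18, A–F 19, D–F 20] → take A–B (18); add A.
Step 5: frontier [D–F 20] → take D–F (20); add D.
Vertex order: E, B, C, F, A, D. The 6th vertex is D.

D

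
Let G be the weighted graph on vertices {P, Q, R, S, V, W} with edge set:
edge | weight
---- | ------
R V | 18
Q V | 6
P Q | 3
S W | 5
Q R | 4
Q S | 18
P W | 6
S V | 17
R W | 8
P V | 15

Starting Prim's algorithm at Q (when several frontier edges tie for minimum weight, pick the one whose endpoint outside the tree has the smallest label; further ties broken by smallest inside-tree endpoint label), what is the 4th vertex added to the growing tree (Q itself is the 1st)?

V

Prim, starting at Q.
Step 1: frontier [P Q 3, Q R 4, Q V 6, Q S 18] → take P Q (3); add P.
Step 2: frontier [P W 6, P V 15, Q R 4, Q V 6, Q S 18] → take Q R (4); add R.
Step 3: frontier [P W 6, P V 15, Q V 6, Q S 18, R W 8, R V 18] → take Q V (6); add V.
Step 4: frontier [P W 6, Q S 18, R W 8, S V 17] → take P W (6); add W.
Step 5: frontier [Q S 18, S V 17, S W 5] → take S W (5); add S.
Vertex order: Q, P, R, V, W, S. The 4th vertex is V.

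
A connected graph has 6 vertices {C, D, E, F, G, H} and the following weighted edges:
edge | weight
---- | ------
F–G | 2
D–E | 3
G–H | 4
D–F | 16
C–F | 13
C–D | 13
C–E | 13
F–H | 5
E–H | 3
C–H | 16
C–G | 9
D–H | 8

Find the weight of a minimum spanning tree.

Kruskal: consider edges lightest-first.
F–G (2): add. Components now {C} {D} {E} {F,G} {H}
D–E (3): add. Components now {C} {D,E} {F,G} {H}
E–H (3): add. Components now {C} {D,E,H} {F,G}
G–H (4): add. Components now {C} {D,E,F,G,H}
F–H (5): skip — F and H already connected.
D–H (8): skip — D and H already connected.
C–G (9): add. Components now {C,D,E,F,G,H}
MST edges: F–G, D–E, E–H, G–H, C–G; total weight 2+3+3+4+9 = 21.

21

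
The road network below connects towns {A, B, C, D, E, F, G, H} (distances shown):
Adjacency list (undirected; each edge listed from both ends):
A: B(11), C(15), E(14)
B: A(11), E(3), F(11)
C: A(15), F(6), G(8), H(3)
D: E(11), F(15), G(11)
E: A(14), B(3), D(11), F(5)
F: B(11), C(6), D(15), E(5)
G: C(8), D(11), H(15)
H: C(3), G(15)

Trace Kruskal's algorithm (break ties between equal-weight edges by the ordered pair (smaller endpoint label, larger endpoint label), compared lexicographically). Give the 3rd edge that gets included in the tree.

E-F

Kruskal: consider edges lightest-first.
B-E (3): add — endpoints in different components.
C-H (3): add — endpoints in different components.
E-F (5): add — endpoints in different components.
C-F (6): add — endpoints in different components.
C-G (8): add — endpoints in different components.
A-B (11): add — endpoints in different components.
B-F (11): skip — B and F already connected.
D-E (11): add — endpoints in different components.
The 3rd edge added is E-F.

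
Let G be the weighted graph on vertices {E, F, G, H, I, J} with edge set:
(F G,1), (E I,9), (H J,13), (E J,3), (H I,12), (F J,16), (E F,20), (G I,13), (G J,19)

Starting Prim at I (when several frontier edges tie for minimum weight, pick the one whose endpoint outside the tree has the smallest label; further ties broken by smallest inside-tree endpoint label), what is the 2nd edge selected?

E-J

Prim's algorithm from I:
Step 1: cheapest edge leaving the tree is E I (9); add E.
Step 2: cheapest edge leaving the tree is E J (3); add J.
Step 3: cheapest edge leaving the tree is H I (12); add H.
Step 4: cheapest edge leaving the tree is G I (13); add G.
Step 5: cheapest edge leaving the tree is F G (1); add F.
The 2nd edge added is E J.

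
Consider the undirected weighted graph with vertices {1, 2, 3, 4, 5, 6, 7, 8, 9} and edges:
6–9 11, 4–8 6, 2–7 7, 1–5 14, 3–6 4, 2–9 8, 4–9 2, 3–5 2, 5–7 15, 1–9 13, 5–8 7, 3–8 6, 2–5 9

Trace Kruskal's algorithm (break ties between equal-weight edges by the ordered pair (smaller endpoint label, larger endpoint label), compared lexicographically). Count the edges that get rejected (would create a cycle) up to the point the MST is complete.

Sort edges by weight, then run Kruskal:
3–5 (2): add — endpoints in different components.
4–9 (2): add — endpoints in different components.
3–6 (4): add — endpoints in different components.
3–8 (6): add — endpoints in different components.
4–8 (6): add — endpoints in different components.
2–7 (7): add — endpoints in different components.
5–8 (7): skip — 5 and 8 already connected.
2–9 (8): add — endpoints in different components.
2–5 (9): skip — 2 and 5 already connected.
6–9 (11): skip — 6 and 9 already connected.
1–9 (13): add — endpoints in different components.
Edges rejected before the tree was complete: 3.

3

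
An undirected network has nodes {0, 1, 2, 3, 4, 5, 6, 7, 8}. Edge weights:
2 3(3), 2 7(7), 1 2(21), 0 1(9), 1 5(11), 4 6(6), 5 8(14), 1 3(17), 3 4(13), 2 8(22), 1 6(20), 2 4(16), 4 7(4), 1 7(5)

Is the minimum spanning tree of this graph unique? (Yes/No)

Yes

Kruskal: consider edges lightest-first.
2 3 (3): add — endpoints in different components.
4 7 (4): add — endpoints in different components.
1 7 (5): add — endpoints in different components.
4 6 (6): add — endpoints in different components.
2 7 (7): add — endpoints in different components.
0 1 (9): add — endpoints in different components.
1 5 (11): add — endpoints in different components.
3 4 (13): skip — 3 and 4 already connected.
5 8 (14): add — endpoints in different components.
Every non-tree edge has weight strictly greater than the heaviest edge on the tree path between its endpoints, so the MST is unique.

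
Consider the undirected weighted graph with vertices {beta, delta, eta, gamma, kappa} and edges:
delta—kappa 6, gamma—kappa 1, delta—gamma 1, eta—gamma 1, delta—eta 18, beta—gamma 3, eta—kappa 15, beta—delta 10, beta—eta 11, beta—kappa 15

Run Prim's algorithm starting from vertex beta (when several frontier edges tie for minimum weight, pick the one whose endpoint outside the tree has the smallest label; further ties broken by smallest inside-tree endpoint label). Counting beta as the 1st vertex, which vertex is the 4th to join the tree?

eta

Prim, starting at beta.
Step 1: cheapest edge leaving the tree is beta—gamma (3); add gamma.
Step 2: cheapest edge leaving the tree is delta—gamma (1); add delta.
Step 3: cheapest edge leaving the tree is eta—gamma (1); add eta.
Step 4: cheapest edge leaving the tree is gamma—kappa (1); add kappa.
Vertex order: beta, gamma, delta, eta, kappa. The 4th vertex is eta.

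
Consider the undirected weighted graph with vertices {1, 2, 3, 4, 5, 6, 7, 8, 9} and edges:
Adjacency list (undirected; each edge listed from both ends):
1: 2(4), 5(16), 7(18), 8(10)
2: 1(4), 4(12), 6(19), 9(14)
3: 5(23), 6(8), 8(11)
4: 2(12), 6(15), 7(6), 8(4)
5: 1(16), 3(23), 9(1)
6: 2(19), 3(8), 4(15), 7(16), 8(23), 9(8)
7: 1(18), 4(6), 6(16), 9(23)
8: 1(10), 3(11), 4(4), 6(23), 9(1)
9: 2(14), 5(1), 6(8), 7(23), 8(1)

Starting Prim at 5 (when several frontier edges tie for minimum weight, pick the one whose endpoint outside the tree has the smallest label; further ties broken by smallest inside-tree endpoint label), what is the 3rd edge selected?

Prim, starting at 5.
Step 1: cheapest edge leaving the tree is 5 9 (1); add 9.
Step 2: cheapest edge leaving the tree is 8 9 (1); add 8.
Step 3: cheapest edge leaving the tree is 4 8 (4); add 4.
Step 4: cheapest edge leaving the tree is 4 7 (6); add 7.
Step 5: cheapest edge leaving the tree is 6 9 (8); add 6.
Step 6: cheapest edge leaving the tree is 3 6 (8); add 3.
Step 7: cheapest edge leaving the tree is 1 8 (10); add 1.
Step 8: cheapest edge leaving the tree is 1 2 (4); add 2.
The 3rd edge added is 4 8.

4-8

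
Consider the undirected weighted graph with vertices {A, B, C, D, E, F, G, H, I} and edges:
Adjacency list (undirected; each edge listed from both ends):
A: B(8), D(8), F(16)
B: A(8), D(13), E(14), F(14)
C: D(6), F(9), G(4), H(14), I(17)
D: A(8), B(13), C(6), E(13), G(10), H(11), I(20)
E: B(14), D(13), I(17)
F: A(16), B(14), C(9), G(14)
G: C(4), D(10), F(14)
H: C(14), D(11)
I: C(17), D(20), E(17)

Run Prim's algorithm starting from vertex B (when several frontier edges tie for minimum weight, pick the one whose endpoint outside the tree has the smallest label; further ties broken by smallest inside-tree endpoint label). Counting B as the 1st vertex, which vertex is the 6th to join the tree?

Prim, starting at B.
Step 1: cheapest edge leaving the tree is A B (8); add A.
Step 2: cheapest edge leaving the tree is A D (8); add D.
Step 3: cheapest edge leaving the tree is C D (6); add C.
Step 4: cheapest edge leaving the tree is C G (4); add G.
Step 5: cheapest edge leaving the tree is C F (9); add F.
Step 6: cheapest edge leaving the tree is D H (11); add H.
Step 7: cheapest edge leaving the tree is D E (13); add E.
Step 8: cheapest edge leaving the tree is C I (17); add I.
Vertex order: B, A, D, C, G, F, H, E, I. The 6th vertex is F.

F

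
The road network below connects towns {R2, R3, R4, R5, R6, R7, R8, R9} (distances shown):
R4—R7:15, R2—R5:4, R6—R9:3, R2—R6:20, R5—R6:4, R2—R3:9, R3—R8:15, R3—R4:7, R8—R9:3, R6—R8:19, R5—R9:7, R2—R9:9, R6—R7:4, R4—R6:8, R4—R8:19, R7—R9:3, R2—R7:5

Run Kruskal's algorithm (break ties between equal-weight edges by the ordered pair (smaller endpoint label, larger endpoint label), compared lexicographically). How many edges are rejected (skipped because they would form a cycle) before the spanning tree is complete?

Kruskal: consider edges lightest-first.
R6—R9 (3): add — endpoints in different components.
R7—R9 (3): add — endpoints in different components.
R8—R9 (3): add — endpoints in different components.
R2—R5 (4): add — endpoints in different components.
R5—R6 (4): add — endpoints in different components.
R6—R7 (4): skip — R6 and R7 already connected.
R2—R7 (5): skip — R7 and R2 already connected.
R3—R4 (7): add — endpoints in different components.
R5—R9 (7): skip — R5 and R9 already connected.
R4—R6 (8): add — endpoints in different components.
Edges rejected before the tree was complete: 3.

3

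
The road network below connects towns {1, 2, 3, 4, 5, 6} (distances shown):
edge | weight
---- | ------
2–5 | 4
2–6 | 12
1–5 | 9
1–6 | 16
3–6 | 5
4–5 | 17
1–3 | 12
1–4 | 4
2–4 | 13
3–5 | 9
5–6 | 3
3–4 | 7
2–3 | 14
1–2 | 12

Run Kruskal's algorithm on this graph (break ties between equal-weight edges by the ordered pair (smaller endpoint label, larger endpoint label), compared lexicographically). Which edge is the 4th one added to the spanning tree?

Sort edges by weight, then run Kruskal:
5–6 (3): add — endpoints in different components.
1–4 (4): add — endpoints in different components.
2–5 (4): add — endpoints in different components.
3–6 (5): add — endpoints in different components.
3–4 (7): add — endpoints in different components.
The 4th edge added is 3–6.

3-6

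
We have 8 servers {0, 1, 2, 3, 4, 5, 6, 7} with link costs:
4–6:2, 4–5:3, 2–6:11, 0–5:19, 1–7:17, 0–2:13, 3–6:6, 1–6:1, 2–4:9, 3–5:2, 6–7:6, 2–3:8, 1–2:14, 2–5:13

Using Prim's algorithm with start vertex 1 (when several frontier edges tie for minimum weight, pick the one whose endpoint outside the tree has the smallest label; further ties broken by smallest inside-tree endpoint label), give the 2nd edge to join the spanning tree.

4-6

Prim, starting at 1.
Step 1: frontier [1–6 1, 1–2 14, 1–7 17] → take 1–6 (1); add 6.
Step 2: frontier [1–2 14, 1–7 17, 4–6 2, 3–6 6, 6–7 6, 2–6 11] → take 4–6 (2); add 4.
Step 3: frontier [1–2 14, 1–7 17, 4–5 3, 2–4 9, 3–6 6, 6–7 6, 2–6 11] → take 4–5 (3); add 5.
Step 4: frontier [1–2 14, 1–7 17, 2–4 9, 3–5 2, 2–5 13, 0–5 19, 3–6 6, 6–7 6, 2–6 11] → take 3–5 (2); add 3.
Step 5: frontier [1–2 14, 1–7 17, 2–3 8, 2–4 9, 2–5 13, 0–5 19, 6–7 6, 2–6 11] → take 6–7 (6); add 7.
Step 6: frontier [1–2 14, 2–3 8, 2–4 9, 2–5 13, 0–5 19, 2–6 11] → take 2–3 (8); add 2.
Step 7: frontier [0–2 13, 0–5 19] → take 0–2 (13); add 0.
The 2nd edge added is 4–6.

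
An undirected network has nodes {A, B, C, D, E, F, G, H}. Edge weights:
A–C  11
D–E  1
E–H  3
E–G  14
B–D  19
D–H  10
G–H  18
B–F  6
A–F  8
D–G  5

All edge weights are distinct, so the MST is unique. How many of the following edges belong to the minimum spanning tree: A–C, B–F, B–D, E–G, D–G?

4

Kruskal: consider edges lightest-first.
D–E (1): add — endpoints in different components.
E–H (3): add — endpoints in different components.
D–G (5): add — endpoints in different components.
B–F (6): add — endpoints in different components.
A–F (8): add — endpoints in different components.
D–H (10): skip — D and H already connected.
A–C (11): add — endpoints in different components.
E–G (14): skip — E and G already connected.
G–H (18): skip — G and H already connected.
B–D (19): add — endpoints in different components.
MST edge set: {D–E, E–H, D–G, B–F, A–F, A–C, B–D}.
Of the listed edges, {A–C, B–F, B–D, D–G} are in the MST → 4.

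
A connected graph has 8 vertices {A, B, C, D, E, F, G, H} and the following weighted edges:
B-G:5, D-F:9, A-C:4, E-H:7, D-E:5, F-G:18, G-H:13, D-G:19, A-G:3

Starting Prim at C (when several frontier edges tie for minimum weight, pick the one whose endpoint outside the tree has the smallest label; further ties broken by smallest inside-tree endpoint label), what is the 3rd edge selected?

B-G

Prim, starting at C.
Step 1: frontier [A-C 4] → take A-C (4); add A.
Step 2: frontier [A-G 3] → take A-G (3); add G.
Step 3: frontier [B-G 5, G-H 13, F-G 18, D-G 19] → take B-G (5); add B.
Step 4: frontier [G-H 13, F-G 18, D-G 19] → take G-H (13); add H.
Step 5: frontier [F-G 18, D-G 19, E-H 7] → take E-H (7); add E.
Step 6: frontier [D-E 5, F-G 18, D-G 19] → take D-E (5); add D.
Step 7: frontier [D-F 9, F-G 18] → take D-F (9); add F.
The 3rd edge added is B-G.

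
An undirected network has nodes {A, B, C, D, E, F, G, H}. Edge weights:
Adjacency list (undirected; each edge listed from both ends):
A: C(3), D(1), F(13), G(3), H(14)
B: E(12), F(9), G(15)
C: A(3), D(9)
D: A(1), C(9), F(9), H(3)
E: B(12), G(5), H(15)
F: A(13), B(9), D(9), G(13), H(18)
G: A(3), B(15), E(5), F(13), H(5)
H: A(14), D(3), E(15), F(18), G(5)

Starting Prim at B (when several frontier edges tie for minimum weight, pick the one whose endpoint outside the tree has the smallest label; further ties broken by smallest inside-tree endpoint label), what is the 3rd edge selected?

A-D

Prim's algorithm from B:
Step 1: cheapest edge leaving the tree is B-F (9); add F.
Step 2: cheapest edge leaving the tree is D-F (9); add D.
Step 3: cheapest edge leaving the tree is A-D (1); add A.
Step 4: cheapest edge leaving the tree is A-C (3); add C.
Step 5: cheapest edge leaving the tree is A-G (3); add G.
Step 6: cheapest edge leaving the tree is D-H (3); add H.
Step 7: cheapest edge leaving the tree is E-G (5); add E.
The 3rd edge added is A-D.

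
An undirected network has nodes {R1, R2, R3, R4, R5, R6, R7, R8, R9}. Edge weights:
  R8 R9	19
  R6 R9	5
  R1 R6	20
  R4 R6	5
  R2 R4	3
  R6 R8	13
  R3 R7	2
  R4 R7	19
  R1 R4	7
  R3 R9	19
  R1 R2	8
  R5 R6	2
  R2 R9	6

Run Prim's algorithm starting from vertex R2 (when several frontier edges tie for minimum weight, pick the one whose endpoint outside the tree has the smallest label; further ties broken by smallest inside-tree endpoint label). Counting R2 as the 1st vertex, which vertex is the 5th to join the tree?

Prim's algorithm from R2:
Step 1: frontier [R2 R4 3, R2 R9 6, R1 R2 8] → take R2 R4 (3); add R4.
Step 2: frontier [R2 R9 6, R1 R2 8, R4 R6 5, R1 R4 7, R4 R7 19] → take R4 R6 (5); add R6.
Step 3: frontier [R2 R9 6, R1 R2 8, R1 R4 7, R4 R7 19, R5 R6 2, R6 R9 5, R6 R8 13, R1 R6 20] → take R5 R6 (2); add R5.
Step 4: frontier [R2 R9 6, R1 R2 8, R1 R4 7, R4 R7 19, R6 R9 5, R6 R8 13, R1 R6 20] → take R6 R9 (5); add R9.
Step 5: frontier [R1 R2 8, R1 R4 7, R4 R7 19, R6 R8 13, R1 R6 20, R3 R9 19, R8 R9 19] → take R1 R4 (7); add R1.
Step 6: frontier [R4 R7 19, R6 R8 13, R3 R9 19, R8 R9 19] → take R6 R8 (13); add R8.
Step 7: frontier [R4 R7 19, R3 R9 19] → take R3 R9 (19); add R3.
Step 8: frontier [R3 R7 2, R4 R7 19] → take R3 R7 (2); add R7.
Vertex order: R2, R4, R6, R5, R9, R1, R8, R3, R7. The 5th vertex is R9.

R9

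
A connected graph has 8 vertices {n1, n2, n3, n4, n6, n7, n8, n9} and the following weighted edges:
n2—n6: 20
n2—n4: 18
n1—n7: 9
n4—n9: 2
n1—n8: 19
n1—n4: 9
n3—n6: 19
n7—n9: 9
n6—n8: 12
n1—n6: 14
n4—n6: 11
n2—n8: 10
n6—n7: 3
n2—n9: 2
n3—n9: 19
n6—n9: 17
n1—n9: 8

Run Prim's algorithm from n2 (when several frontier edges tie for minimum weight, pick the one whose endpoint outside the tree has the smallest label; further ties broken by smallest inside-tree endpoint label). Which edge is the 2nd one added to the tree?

Grow the tree from n2 using Prim:
Step 1: cheapest edge leaving the tree is n2—n9 (2); add n9.
Step 2: cheapest edge leaving the tree is n4—n9 (2); add n4.
Step 3: cheapest edge leaving the tree is n1—n9 (8); add n1.
Step 4: cheapest edge leaving the tree is n1—n7 (9); add n7.
Step 5: cheapest edge leaving the tree is n6—n7 (3); add n6.
Step 6: cheapest edge leaving the tree is n2—n8 (10); add n8.
Step 7: cheapest edge leaving the tree is n3—n6 (19); add n3.
The 2nd edge added is n4—n9.

n4-n9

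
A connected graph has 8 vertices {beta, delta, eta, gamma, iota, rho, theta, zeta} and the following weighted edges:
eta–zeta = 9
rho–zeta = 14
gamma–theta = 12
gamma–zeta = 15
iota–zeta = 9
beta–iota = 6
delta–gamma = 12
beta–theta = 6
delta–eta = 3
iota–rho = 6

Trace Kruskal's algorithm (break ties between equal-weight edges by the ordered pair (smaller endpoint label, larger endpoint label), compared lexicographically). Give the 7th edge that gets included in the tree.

delta-gamma

Kruskal: consider edges lightest-first.
delta–eta (3): add — endpoints in different components.
beta–iota (6): add — endpoints in different components.
beta–theta (6): add — endpoints in different components.
iota–rho (6): add — endpoints in different components.
eta–zeta (9): add — endpoints in different components.
iota–zeta (9): add — endpoints in different components.
delta–gamma (12): add — endpoints in different components.
The 7th edge added is delta–gamma.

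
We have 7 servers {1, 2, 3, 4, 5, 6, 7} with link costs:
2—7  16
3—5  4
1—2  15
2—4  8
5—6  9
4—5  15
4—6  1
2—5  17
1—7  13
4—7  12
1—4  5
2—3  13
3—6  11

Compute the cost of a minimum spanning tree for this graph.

Prim's algorithm from 7:
Step 1: frontier [4—7 12, 1—7 13, 2—7 16] → take 4—7 (12); add 4.
Step 2: frontier [4—6 1, 1—4 5, 2—4 8, 4—5 15, 1—7 13, 2—7 16] → take 4—6 (1); add 6.
Step 3: frontier [1—4 5, 2—4 8, 4—5 15, 5—6 9, 3—6 11, 1—7 13, 2—7 16] → take 1—4 (5); add 1.
Step 4: frontier [1—2 15, 2—4 8, 4—5 15, 5—6 9, 3—6 11, 2—7 16] → take 2—4 (8); add 2.
Step 5: frontier [2—3 13, 2—5 17, 4—5 15, 5—6 9, 3—6 11] → take 5—6 (9); add 5.
Step 6: frontier [2—3 13, 3—5 4, 3—6 11] → take 3—5 (4); add 3.
MST edges: 4—7, 4—6, 1—4, 2—4, 5—6, 3—5; total weight 12+1+5+8+9+4 = 39.

39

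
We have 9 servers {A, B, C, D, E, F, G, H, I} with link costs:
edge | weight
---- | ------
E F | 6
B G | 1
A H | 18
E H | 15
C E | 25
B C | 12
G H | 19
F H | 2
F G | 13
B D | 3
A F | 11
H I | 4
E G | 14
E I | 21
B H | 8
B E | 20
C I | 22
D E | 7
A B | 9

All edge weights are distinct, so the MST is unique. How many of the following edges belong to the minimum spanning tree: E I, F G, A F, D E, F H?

Kruskal's algorithm — process edges by increasing weight (ties by edge label):
B G (1): add — endpoints in different components.
F H (2): add — endpoints in different components.
B D (3): add — endpoints in different components.
H I (4): add — endpoints in different components.
E F (6): add — endpoints in different components.
D E (7): add — endpoints in different components.
B H (8): skip — B and H already connected.
A B (9): add — endpoints in different components.
A F (11): skip — A and F already connected.
B C (12): add — endpoints in different components.
MST edge set: {B G, F H, B D, H I, E F, D E, A B, B C}.
Of the listed edges, {D E, F H} are in the MST → 2.

2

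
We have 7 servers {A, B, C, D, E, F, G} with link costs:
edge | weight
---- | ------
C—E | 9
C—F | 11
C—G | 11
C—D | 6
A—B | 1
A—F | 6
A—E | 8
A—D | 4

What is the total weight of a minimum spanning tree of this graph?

36

Kruskal: consider edges lightest-first.
A—B (1): add — endpoints in different components.
A—D (4): add — endpoints in different components.
A—F (6): add — endpoints in different components.
C—D (6): add — endpoints in different components.
A—E (8): add — endpoints in different components.
C—E (9): skip — C and E already connected.
C—F (11): skip — C and F already connected.
C—G (11): add — endpoints in different components.
MST edges: A—B, A—D, A—F, C—D, A—E, C—G; total weight 1+4+6+6+8+11 = 36.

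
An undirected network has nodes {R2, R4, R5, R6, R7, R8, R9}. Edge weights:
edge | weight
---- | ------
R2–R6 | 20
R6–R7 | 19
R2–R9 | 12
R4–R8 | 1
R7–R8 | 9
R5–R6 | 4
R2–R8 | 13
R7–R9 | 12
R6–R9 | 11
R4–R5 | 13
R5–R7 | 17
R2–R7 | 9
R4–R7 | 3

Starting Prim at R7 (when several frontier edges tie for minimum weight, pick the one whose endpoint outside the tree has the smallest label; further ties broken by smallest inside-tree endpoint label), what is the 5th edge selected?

Grow the tree from R7 using Prim:
Step 1: frontier [R4–R7 3, R2–R7 9, R7–R8 9, R7–R9 12, R5–R7 17, R6–R7 19] → take R4–R7 (3); add R4.
Step 2: frontier [R4–R8 1, R4–R5 13, R2–R7 9, R7–R8 9, R7–R9 12, R5–R7 17, R6–R7 19] → take R4–R8 (1); add R8.
Step 3: frontier [R4–R5 13, R2–R7 9, R7–R9 12, R5–R7 17, R6–R7 19, R2–R8 13] → take R2–R7 (9); add R2.
Step 4: frontier [R2–R9 12, R2–R6 20, R4–R5 13, R7–R9 12, R5–R7 17, R6–R7 19] → take R2–R9 (12); add R9.
Step 5: frontier [R2–R6 20, R4–R5 13, R5–R7 17, R6–R7 19, R6–R9 11] → take R6–R9 (11); add R6.
Step 6: frontier [R4–R5 13, R5–R6 4, R5–R7 17] → take R5–R6 (4); add R5.
The 5th edge added is R6–R9.

R6-R9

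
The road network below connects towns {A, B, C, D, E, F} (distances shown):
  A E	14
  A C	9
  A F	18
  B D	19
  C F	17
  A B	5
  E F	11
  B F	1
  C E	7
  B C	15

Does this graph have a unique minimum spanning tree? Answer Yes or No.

Kruskal: consider edges lightest-first.
B F (1): add — endpoints in different components.
A B (5): add — endpoints in different components.
C E (7): add — endpoints in different components.
A C (9): add — endpoints in different components.
E F (11): skip — E and F already connected.
A E (14): skip — A and E already connected.
B C (15): skip — B and C already connected.
C F (17): skip — C and F already connected.
A F (18): skip — A and F already connected.
B D (19): add — endpoints in different components.
Every non-tree edge has weight strictly greater than the heaviest edge on the tree path between its endpoints, so the MST is unique.

Yes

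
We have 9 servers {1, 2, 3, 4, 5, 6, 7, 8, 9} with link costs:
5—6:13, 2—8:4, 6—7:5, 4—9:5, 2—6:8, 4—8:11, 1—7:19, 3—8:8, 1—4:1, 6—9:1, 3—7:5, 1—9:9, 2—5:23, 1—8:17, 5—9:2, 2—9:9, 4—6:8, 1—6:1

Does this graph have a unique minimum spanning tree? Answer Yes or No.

Sort edges by weight, then run Kruskal:
1—4 (1): add — endpoints in different components.
1—6 (1): add — endpoints in different components.
6—9 (1): add — endpoints in different components.
5—9 (2): add — endpoints in different components.
2—8 (4): add — endpoints in different components.
3—7 (5): add — endpoints in different components.
4—9 (5): skip — 4 and 9 already connected.
6—7 (5): add — endpoints in different components.
2—6 (8): add — endpoints in different components.
Non-tree edge 3—8 has weight 8, equal to the heaviest edge on its tree cycle — swapping gives another MST of the same weight. Not unique.

No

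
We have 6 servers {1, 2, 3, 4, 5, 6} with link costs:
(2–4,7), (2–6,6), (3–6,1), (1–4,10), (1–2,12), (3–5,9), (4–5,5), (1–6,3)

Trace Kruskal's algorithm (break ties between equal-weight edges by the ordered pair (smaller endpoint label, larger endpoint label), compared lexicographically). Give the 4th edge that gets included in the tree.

2-6

Kruskal: consider edges lightest-first.
3–6 (1): add. Components now {1} {2} {3,6} {4} {5}
1–6 (3): add. Components now {1,3,6} {2} {4} {5}
4–5 (5): add. Components now {1,3,6} {2} {4,5}
2–6 (6): add. Components now {1,2,3,6} {4,5}
2–4 (7): add. Components now {1,2,3,4,5,6}
The 4th edge added is 2–6.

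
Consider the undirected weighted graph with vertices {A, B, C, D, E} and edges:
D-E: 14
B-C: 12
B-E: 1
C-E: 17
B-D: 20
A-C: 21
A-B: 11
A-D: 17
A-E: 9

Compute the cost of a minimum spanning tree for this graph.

36

Sort edges by weight, then run Kruskal:
B-E (1): add — endpoints in different components.
A-E (9): add — endpoints in different components.
A-B (11): skip — A and B already connected.
B-C (12): add — endpoints in different components.
D-E (14): add — endpoints in different components.
MST edges: B-E, A-E, B-C, D-E; total weight 1+9+12+14 = 36.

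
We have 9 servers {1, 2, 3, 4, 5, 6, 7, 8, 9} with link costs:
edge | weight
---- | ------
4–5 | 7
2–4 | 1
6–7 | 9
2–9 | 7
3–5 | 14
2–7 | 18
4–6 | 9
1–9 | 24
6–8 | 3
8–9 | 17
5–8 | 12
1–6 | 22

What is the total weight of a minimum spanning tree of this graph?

Kruskal: consider edges lightest-first.
2–4 (1): add — endpoints in different components.
6–8 (3): add — endpoints in different components.
2–9 (7): add — endpoints in different components.
4–5 (7): add — endpoints in different components.
4–6 (9): add — endpoints in different components.
6–7 (9): add — endpoints in different components.
5–8 (12): skip — 5 and 8 already connected.
3–5 (14): add — endpoints in different components.
8–9 (17): skip — 8 and 9 already connected.
2–7 (18): skip — 2 and 7 already connected.
1–6 (22): add — endpoints in different components.
MST edges: 2–4, 6–8, 2–9, 4–5, 4–6, 6–7, 3–5, 1–6; total weight 1+3+7+7+9+9+14+22 = 72.

72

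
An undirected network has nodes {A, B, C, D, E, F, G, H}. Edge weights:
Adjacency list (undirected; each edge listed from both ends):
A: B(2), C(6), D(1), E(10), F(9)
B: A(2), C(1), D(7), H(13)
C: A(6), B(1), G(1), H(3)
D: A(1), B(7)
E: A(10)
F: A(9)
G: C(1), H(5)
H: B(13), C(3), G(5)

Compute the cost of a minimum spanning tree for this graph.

27

Prim, starting at H.
Step 1: frontier [C–H 3, G–H 5, B–H 13] → take C–H (3); add C.
Step 2: frontier [B–C 1, C–G 1, A–C 6, G–H 5, B–H 13] → take B–C (1); add B.
Step 3: frontier [A–B 2, B–D 7, C–G 1, A–C 6, G–H 5] → take C–G (1); add G.
Step 4: frontier [A–B 2, B–D 7, A–C 6] → take A–B (2); add A.
Step 5: frontier [A–D 1, A–F 9, A–E 10, B–D 7] → take A–D (1); add D.
Step 6: frontier [A–F 9, A–E 10] → take A–F (9); add F.
Step 7: frontier [A–E 10] → take A–E (10); add E.
MST edges: C–H, B–C, C–G, A–B, A–D, A–F, A–E; total weight 3+1+1+2+1+9+10 = 27.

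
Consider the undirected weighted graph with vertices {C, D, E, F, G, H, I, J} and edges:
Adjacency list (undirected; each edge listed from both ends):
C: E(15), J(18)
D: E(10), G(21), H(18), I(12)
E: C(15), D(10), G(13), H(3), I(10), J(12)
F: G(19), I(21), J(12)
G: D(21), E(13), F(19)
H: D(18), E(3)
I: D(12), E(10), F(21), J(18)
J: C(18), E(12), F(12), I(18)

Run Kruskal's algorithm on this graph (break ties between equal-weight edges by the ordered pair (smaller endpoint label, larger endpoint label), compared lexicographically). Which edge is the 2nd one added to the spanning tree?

Kruskal's algorithm — process edges by increasing weight (ties by edge label):
E-H (3): add — endpoints in different components.
D-E (10): add — endpoints in different components.
E-I (10): add — endpoints in different components.
D-I (12): skip — D and I already connected.
E-J (12): add — endpoints in different components.
F-J (12): add — endpoints in different components.
E-G (13): add — endpoints in different components.
C-E (15): add — endpoints in different components.
The 2nd edge added is D-E.

D-E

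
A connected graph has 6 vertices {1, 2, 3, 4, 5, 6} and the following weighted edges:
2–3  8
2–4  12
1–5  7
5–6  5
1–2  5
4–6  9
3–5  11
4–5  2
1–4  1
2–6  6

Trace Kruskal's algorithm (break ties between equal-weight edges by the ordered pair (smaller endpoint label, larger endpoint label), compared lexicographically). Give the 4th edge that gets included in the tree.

5-6

Kruskal: consider edges lightest-first.
1–4 (1): add — endpoints in different components.
4–5 (2): add — endpoints in different components.
1–2 (5): add — endpoints in different components.
5–6 (5): add — endpoints in different components.
2–6 (6): skip — 2 and 6 already connected.
1–5 (7): skip — 1 and 5 already connected.
2–3 (8): add — endpoints in different components.
The 4th edge added is 5–6.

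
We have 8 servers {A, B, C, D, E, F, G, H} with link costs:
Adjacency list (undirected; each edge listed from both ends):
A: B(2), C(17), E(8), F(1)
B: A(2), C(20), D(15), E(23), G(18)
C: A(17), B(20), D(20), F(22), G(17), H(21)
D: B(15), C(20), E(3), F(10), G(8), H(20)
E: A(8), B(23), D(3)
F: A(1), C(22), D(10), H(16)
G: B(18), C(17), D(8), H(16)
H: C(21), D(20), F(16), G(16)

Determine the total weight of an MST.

55

Prim's algorithm from G:
Step 1: cheapest edge leaving the tree is D—G (8); add D.
Step 2: cheapest edge leaving the tree is D—E (3); add E.
Step 3: cheapest edge leaving the tree is A—E (8); add A.
Step 4: cheapest edge leaving the tree is A—F (1); add F.
Step 5: cheapest edge leaving the tree is A—B (2); add B.
Step 6: cheapest edge leaving the tree is F—H (16); add H.
Step 7: cheapest edge leaving the tree is A—C (17); add C.
MST edges: D—G, D—E, A—E, A—F, A—B, F—H, A—C; total weight 8+3+8+1+2+16+17 = 55.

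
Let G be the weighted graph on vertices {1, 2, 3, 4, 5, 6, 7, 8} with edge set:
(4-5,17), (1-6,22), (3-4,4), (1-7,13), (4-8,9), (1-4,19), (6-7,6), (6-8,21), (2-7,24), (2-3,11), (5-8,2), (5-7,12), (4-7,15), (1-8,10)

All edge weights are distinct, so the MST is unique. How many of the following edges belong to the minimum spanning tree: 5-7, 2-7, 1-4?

1

Kruskal's algorithm — process edges by increasing weight (ties by edge label):
5-8 (2): add — endpoints in different components.
3-4 (4): add — endpoints in different components.
6-7 (6): add — endpoints in different components.
4-8 (9): add — endpoints in different components.
1-8 (10): add — endpoints in different components.
2-3 (11): add — endpoints in different components.
5-7 (12): add — endpoints in different components.
MST edge set: {5-8, 3-4, 6-7, 4-8, 1-8, 2-3, 5-7}.
Of the listed edges, {5-7} are in the MST → 1.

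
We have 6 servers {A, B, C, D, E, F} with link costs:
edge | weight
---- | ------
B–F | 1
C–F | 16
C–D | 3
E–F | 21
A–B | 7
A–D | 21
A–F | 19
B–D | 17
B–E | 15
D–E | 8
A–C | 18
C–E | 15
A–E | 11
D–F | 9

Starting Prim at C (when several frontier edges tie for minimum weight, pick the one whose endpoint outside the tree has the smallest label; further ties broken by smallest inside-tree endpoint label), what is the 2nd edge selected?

Prim, starting at C.
Step 1: frontier [C–D 3, C–E 15, C–F 16, A–C 18] → take C–D (3); add D.
Step 2: frontier [C–E 15, C–F 16, A–C 18, D–E 8, D–F 9, B–D 17, A–D 21] → take D–E (8); add E.
Step 3: frontier [C–F 16, A–C 18, D–F 9, B–D 17, A–D 21, A–E 11, B–E 15, E–F 21] → take D–F (9); add F.
Step 4: frontier [A–C 18, B–D 17, A–D 21, A–E 11, B–E 15, B–F 1, A–F 19] → take B–F (1); add B.
Step 5: frontier [A–B 7, A–C 18, A–D 21, A–E 11, A–F 19] → take A–B (7); add A.
The 2nd edge added is D–E.

D-E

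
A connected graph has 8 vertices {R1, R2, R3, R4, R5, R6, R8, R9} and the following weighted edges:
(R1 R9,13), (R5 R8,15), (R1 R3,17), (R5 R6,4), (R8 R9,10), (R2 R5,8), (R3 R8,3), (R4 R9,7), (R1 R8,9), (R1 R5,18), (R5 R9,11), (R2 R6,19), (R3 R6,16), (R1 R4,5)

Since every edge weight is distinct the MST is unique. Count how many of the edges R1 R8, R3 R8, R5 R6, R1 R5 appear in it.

3

Sort edges by weight, then run Kruskal:
R3 R8 (3): add — endpoints in different components.
R5 R6 (4): add — endpoints in different components.
R1 R4 (5): add — endpoints in different components.
R4 R9 (7): add — endpoints in different components.
R2 R5 (8): add — endpoints in different components.
R1 R8 (9): add — endpoints in different components.
R8 R9 (10): skip — R9 and R8 already connected.
R5 R9 (11): add — endpoints in different components.
MST edge set: {R3 R8, R5 R6, R1 R4, R4 R9, R2 R5, R1 R8, R5 R9}.
Of the listed edges, {R1 R8, R3 R8, R5 R6} are in the MST → 3.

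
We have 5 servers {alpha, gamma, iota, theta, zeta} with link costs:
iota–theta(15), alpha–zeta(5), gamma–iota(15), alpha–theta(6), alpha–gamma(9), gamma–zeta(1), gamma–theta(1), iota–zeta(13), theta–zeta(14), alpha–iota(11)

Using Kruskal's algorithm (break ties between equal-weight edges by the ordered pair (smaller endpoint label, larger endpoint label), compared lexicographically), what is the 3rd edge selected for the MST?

Kruskal: consider edges lightest-first.
gamma–theta (1): add — endpoints in different components.
gamma–zeta (1): add — endpoints in different components.
alpha–zeta (5): add — endpoints in different components.
alpha–theta (6): skip — theta and alpha already connected.
alpha–gamma (9): skip — gamma and alpha already connected.
alpha–iota (11): add — endpoints in different components.
The 3rd edge added is alpha–zeta.

alpha-zeta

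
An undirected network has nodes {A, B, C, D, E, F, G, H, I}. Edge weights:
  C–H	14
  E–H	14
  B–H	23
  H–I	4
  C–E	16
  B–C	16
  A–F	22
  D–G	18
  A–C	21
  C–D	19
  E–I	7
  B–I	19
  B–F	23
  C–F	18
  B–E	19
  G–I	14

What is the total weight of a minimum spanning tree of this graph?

112

Kruskal: consider edges lightest-first.
H–I (4): add — endpoints in different components.
E–I (7): add — endpoints in different components.
C–H (14): add — endpoints in different components.
E–H (14): skip — E and H already connected.
G–I (14): add — endpoints in different components.
B–C (16): add — endpoints in different components.
C–E (16): skip — C and E already connected.
C–F (18): add — endpoints in different components.
D–G (18): add — endpoints in different components.
B–E (19): skip — B and E already connected.
B–I (19): skip — B and I already connected.
C–D (19): skip — C and D already connected.
A–C (21): add — endpoints in different components.
MST edges: H–I, E–I, C–H, G–I, B–C, C–F, D–G, A–C; total weight 4+7+14+14+16+18+18+21 = 112.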